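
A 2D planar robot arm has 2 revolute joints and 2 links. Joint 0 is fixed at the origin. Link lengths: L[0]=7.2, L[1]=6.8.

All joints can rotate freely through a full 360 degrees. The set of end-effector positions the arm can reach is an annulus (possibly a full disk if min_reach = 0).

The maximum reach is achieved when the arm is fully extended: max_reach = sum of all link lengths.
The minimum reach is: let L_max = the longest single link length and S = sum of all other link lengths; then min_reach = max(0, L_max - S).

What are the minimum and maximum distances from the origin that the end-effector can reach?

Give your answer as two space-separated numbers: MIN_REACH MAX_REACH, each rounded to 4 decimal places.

Answer: 0.4000 14.0000

Derivation:
Link lengths: [7.2, 6.8]
max_reach = 7.2 + 6.8 = 14
L_max = max([7.2, 6.8]) = 7.2
S (sum of others) = 14 - 7.2 = 6.8
min_reach = max(0, 7.2 - 6.8) = max(0, 0.4) = 0.4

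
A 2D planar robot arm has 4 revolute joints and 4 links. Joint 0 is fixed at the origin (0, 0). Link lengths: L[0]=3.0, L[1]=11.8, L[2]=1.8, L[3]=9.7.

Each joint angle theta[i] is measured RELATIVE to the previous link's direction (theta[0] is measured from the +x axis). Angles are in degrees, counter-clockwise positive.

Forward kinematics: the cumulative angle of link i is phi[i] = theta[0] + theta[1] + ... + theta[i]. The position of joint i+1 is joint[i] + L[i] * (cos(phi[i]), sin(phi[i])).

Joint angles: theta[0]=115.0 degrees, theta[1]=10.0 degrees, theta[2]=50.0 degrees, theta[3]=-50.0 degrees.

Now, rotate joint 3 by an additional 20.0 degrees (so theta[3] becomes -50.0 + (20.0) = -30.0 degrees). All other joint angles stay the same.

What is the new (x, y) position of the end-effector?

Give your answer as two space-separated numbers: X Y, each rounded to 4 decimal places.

Answer: -17.7750 18.1055

Derivation:
joint[0] = (0.0000, 0.0000)  (base)
link 0: phi[0] = 115 = 115 deg
  cos(115 deg) = -0.4226, sin(115 deg) = 0.9063
  joint[1] = (0.0000, 0.0000) + 3 * (-0.4226, 0.9063) = (0.0000 + -1.2679, 0.0000 + 2.7189) = (-1.2679, 2.7189)
link 1: phi[1] = 115 + 10 = 125 deg
  cos(125 deg) = -0.5736, sin(125 deg) = 0.8192
  joint[2] = (-1.2679, 2.7189) + 11.8 * (-0.5736, 0.8192) = (-1.2679 + -6.7682, 2.7189 + 9.6660) = (-8.0361, 12.3849)
link 2: phi[2] = 115 + 10 + 50 = 175 deg
  cos(175 deg) = -0.9962, sin(175 deg) = 0.0872
  joint[3] = (-8.0361, 12.3849) + 1.8 * (-0.9962, 0.0872) = (-8.0361 + -1.7932, 12.3849 + 0.1569) = (-9.8292, 12.5418)
link 3: phi[3] = 115 + 10 + 50 + -30 = 145 deg
  cos(145 deg) = -0.8192, sin(145 deg) = 0.5736
  joint[4] = (-9.8292, 12.5418) + 9.7 * (-0.8192, 0.5736) = (-9.8292 + -7.9458, 12.5418 + 5.5637) = (-17.7750, 18.1055)
End effector: (-17.7750, 18.1055)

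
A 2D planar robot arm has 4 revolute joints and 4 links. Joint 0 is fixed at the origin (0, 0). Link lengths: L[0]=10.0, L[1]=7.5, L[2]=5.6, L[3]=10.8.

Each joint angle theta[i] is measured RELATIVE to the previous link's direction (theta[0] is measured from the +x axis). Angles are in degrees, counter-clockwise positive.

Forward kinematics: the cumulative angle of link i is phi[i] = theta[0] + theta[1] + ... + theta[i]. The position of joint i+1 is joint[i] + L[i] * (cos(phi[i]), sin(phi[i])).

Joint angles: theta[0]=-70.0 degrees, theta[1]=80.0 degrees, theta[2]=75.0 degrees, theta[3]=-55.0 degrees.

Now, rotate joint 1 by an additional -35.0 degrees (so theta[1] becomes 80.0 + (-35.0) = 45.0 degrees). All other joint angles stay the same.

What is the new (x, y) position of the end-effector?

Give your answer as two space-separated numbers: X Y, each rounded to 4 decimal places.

Answer: 24.5760 -9.2180

Derivation:
joint[0] = (0.0000, 0.0000)  (base)
link 0: phi[0] = -70 = -70 deg
  cos(-70 deg) = 0.3420, sin(-70 deg) = -0.9397
  joint[1] = (0.0000, 0.0000) + 10 * (0.3420, -0.9397) = (0.0000 + 3.4202, 0.0000 + -9.3969) = (3.4202, -9.3969)
link 1: phi[1] = -70 + 45 = -25 deg
  cos(-25 deg) = 0.9063, sin(-25 deg) = -0.4226
  joint[2] = (3.4202, -9.3969) + 7.5 * (0.9063, -0.4226) = (3.4202 + 6.7973, -9.3969 + -3.1696) = (10.2175, -12.5666)
link 2: phi[2] = -70 + 45 + 75 = 50 deg
  cos(50 deg) = 0.6428, sin(50 deg) = 0.7660
  joint[3] = (10.2175, -12.5666) + 5.6 * (0.6428, 0.7660) = (10.2175 + 3.5996, -12.5666 + 4.2898) = (13.8171, -8.2767)
link 3: phi[3] = -70 + 45 + 75 + -55 = -5 deg
  cos(-5 deg) = 0.9962, sin(-5 deg) = -0.0872
  joint[4] = (13.8171, -8.2767) + 10.8 * (0.9962, -0.0872) = (13.8171 + 10.7589, -8.2767 + -0.9413) = (24.5760, -9.2180)
End effector: (24.5760, -9.2180)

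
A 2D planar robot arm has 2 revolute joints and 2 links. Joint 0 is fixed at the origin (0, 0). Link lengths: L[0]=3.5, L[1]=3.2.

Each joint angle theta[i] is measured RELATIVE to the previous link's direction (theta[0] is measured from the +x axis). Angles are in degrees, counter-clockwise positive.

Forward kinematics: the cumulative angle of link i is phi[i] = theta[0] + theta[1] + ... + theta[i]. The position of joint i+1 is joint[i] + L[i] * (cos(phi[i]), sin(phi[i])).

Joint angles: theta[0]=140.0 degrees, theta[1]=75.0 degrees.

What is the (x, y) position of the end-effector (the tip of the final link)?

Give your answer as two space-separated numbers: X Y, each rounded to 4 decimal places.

Answer: -5.3024 0.4143

Derivation:
joint[0] = (0.0000, 0.0000)  (base)
link 0: phi[0] = 140 = 140 deg
  cos(140 deg) = -0.7660, sin(140 deg) = 0.6428
  joint[1] = (0.0000, 0.0000) + 3.5 * (-0.7660, 0.6428) = (0.0000 + -2.6812, 0.0000 + 2.2498) = (-2.6812, 2.2498)
link 1: phi[1] = 140 + 75 = 215 deg
  cos(215 deg) = -0.8192, sin(215 deg) = -0.5736
  joint[2] = (-2.6812, 2.2498) + 3.2 * (-0.8192, -0.5736) = (-2.6812 + -2.6213, 2.2498 + -1.8354) = (-5.3024, 0.4143)
End effector: (-5.3024, 0.4143)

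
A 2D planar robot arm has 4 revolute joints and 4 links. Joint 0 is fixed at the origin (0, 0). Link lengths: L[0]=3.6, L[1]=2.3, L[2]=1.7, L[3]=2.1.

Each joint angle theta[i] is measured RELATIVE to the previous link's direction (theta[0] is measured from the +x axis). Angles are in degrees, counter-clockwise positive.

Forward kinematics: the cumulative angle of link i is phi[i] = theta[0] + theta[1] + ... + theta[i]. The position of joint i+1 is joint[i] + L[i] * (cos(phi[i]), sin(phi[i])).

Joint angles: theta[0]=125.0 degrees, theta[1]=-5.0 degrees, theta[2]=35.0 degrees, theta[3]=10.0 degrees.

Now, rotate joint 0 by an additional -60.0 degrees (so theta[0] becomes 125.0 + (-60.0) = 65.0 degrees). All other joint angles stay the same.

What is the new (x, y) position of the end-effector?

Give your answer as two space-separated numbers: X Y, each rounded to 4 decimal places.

joint[0] = (0.0000, 0.0000)  (base)
link 0: phi[0] = 65 = 65 deg
  cos(65 deg) = 0.4226, sin(65 deg) = 0.9063
  joint[1] = (0.0000, 0.0000) + 3.6 * (0.4226, 0.9063) = (0.0000 + 1.5214, 0.0000 + 3.2627) = (1.5214, 3.2627)
link 1: phi[1] = 65 + -5 = 60 deg
  cos(60 deg) = 0.5000, sin(60 deg) = 0.8660
  joint[2] = (1.5214, 3.2627) + 2.3 * (0.5000, 0.8660) = (1.5214 + 1.1500, 3.2627 + 1.9919) = (2.6714, 5.2546)
link 2: phi[2] = 65 + -5 + 35 = 95 deg
  cos(95 deg) = -0.0872, sin(95 deg) = 0.9962
  joint[3] = (2.6714, 5.2546) + 1.7 * (-0.0872, 0.9962) = (2.6714 + -0.1482, 5.2546 + 1.6935) = (2.5233, 6.9481)
link 3: phi[3] = 65 + -5 + 35 + 10 = 105 deg
  cos(105 deg) = -0.2588, sin(105 deg) = 0.9659
  joint[4] = (2.5233, 6.9481) + 2.1 * (-0.2588, 0.9659) = (2.5233 + -0.5435, 6.9481 + 2.0284) = (1.9797, 8.9765)
End effector: (1.9797, 8.9765)

Answer: 1.9797 8.9765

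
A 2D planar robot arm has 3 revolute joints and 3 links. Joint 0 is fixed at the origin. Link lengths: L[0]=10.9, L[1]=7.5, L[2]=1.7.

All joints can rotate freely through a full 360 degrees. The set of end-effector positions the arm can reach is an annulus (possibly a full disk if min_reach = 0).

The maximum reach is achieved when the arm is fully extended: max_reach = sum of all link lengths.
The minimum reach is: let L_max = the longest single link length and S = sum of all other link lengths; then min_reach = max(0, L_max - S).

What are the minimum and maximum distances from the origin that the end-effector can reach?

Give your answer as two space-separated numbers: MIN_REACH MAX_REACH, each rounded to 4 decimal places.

Answer: 1.7000 20.1000

Derivation:
Link lengths: [10.9, 7.5, 1.7]
max_reach = 10.9 + 7.5 + 1.7 = 20.1
L_max = max([10.9, 7.5, 1.7]) = 10.9
S (sum of others) = 20.1 - 10.9 = 9.2
min_reach = max(0, 10.9 - 9.2) = max(0, 1.7) = 1.7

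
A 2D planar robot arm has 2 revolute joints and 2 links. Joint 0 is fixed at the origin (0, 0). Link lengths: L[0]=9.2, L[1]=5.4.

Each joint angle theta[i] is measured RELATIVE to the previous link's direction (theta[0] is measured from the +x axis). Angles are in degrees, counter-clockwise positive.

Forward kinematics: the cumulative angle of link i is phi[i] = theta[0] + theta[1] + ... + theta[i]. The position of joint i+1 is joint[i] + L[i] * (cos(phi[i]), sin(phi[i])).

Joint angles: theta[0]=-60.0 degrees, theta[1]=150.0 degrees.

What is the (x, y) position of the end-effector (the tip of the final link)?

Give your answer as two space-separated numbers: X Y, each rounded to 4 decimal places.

Answer: 4.6000 -2.5674

Derivation:
joint[0] = (0.0000, 0.0000)  (base)
link 0: phi[0] = -60 = -60 deg
  cos(-60 deg) = 0.5000, sin(-60 deg) = -0.8660
  joint[1] = (0.0000, 0.0000) + 9.2 * (0.5000, -0.8660) = (0.0000 + 4.6000, 0.0000 + -7.9674) = (4.6000, -7.9674)
link 1: phi[1] = -60 + 150 = 90 deg
  cos(90 deg) = 0.0000, sin(90 deg) = 1.0000
  joint[2] = (4.6000, -7.9674) + 5.4 * (0.0000, 1.0000) = (4.6000 + 0.0000, -7.9674 + 5.4000) = (4.6000, -2.5674)
End effector: (4.6000, -2.5674)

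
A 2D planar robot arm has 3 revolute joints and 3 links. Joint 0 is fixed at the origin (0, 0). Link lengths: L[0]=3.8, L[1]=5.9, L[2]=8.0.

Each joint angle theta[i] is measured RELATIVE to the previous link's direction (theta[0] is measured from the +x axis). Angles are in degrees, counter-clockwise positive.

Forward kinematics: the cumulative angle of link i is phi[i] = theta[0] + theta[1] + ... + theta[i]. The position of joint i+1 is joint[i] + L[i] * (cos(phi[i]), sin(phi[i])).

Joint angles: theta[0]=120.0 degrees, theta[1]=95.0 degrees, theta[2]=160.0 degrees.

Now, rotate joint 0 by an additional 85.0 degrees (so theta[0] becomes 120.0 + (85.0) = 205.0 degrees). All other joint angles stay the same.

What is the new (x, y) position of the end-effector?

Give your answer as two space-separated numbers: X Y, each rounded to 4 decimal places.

joint[0] = (0.0000, 0.0000)  (base)
link 0: phi[0] = 205 = 205 deg
  cos(205 deg) = -0.9063, sin(205 deg) = -0.4226
  joint[1] = (0.0000, 0.0000) + 3.8 * (-0.9063, -0.4226) = (0.0000 + -3.4440, 0.0000 + -1.6059) = (-3.4440, -1.6059)
link 1: phi[1] = 205 + 95 = 300 deg
  cos(300 deg) = 0.5000, sin(300 deg) = -0.8660
  joint[2] = (-3.4440, -1.6059) + 5.9 * (0.5000, -0.8660) = (-3.4440 + 2.9500, -1.6059 + -5.1095) = (-0.4940, -6.7155)
link 2: phi[2] = 205 + 95 + 160 = 460 deg
  cos(460 deg) = -0.1736, sin(460 deg) = 0.9848
  joint[3] = (-0.4940, -6.7155) + 8 * (-0.1736, 0.9848) = (-0.4940 + -1.3892, -6.7155 + 7.8785) = (-1.8832, 1.1630)
End effector: (-1.8832, 1.1630)

Answer: -1.8832 1.1630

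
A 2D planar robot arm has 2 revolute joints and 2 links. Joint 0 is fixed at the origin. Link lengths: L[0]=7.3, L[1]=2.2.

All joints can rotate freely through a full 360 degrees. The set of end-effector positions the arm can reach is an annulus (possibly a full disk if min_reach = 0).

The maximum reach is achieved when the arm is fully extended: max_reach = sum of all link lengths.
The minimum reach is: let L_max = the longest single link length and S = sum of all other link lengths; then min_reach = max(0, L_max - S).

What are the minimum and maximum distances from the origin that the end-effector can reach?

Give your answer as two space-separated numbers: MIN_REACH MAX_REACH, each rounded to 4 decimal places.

Answer: 5.1000 9.5000

Derivation:
Link lengths: [7.3, 2.2]
max_reach = 7.3 + 2.2 = 9.5
L_max = max([7.3, 2.2]) = 7.3
S (sum of others) = 9.5 - 7.3 = 2.2
min_reach = max(0, 7.3 - 2.2) = max(0, 5.1) = 5.1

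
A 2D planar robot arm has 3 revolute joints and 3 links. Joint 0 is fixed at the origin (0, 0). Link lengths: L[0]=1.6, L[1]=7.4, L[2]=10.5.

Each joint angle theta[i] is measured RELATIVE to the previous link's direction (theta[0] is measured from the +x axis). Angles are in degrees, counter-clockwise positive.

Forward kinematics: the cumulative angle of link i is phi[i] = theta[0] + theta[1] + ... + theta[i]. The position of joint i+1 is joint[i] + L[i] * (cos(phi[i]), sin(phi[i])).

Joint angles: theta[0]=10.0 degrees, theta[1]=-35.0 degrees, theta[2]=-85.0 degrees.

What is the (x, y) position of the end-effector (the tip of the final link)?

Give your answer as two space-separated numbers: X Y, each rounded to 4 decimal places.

Answer: 4.6912 -12.7163

Derivation:
joint[0] = (0.0000, 0.0000)  (base)
link 0: phi[0] = 10 = 10 deg
  cos(10 deg) = 0.9848, sin(10 deg) = 0.1736
  joint[1] = (0.0000, 0.0000) + 1.6 * (0.9848, 0.1736) = (0.0000 + 1.5757, 0.0000 + 0.2778) = (1.5757, 0.2778)
link 1: phi[1] = 10 + -35 = -25 deg
  cos(-25 deg) = 0.9063, sin(-25 deg) = -0.4226
  joint[2] = (1.5757, 0.2778) + 7.4 * (0.9063, -0.4226) = (1.5757 + 6.7067, 0.2778 + -3.1274) = (8.2824, -2.8495)
link 2: phi[2] = 10 + -35 + -85 = -110 deg
  cos(-110 deg) = -0.3420, sin(-110 deg) = -0.9397
  joint[3] = (8.2824, -2.8495) + 10.5 * (-0.3420, -0.9397) = (8.2824 + -3.5912, -2.8495 + -9.8668) = (4.6912, -12.7163)
End effector: (4.6912, -12.7163)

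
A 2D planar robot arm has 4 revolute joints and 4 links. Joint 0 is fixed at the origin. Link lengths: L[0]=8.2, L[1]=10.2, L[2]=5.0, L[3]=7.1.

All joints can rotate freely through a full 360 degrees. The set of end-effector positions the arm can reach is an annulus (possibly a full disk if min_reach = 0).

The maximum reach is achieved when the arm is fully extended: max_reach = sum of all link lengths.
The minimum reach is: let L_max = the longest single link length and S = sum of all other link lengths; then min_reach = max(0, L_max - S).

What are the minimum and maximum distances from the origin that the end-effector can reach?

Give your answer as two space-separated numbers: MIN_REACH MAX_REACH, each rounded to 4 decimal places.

Link lengths: [8.2, 10.2, 5.0, 7.1]
max_reach = 8.2 + 10.2 + 5 + 7.1 = 30.5
L_max = max([8.2, 10.2, 5.0, 7.1]) = 10.2
S (sum of others) = 30.5 - 10.2 = 20.3
min_reach = max(0, 10.2 - 20.3) = max(0, -10.1) = 0

Answer: 0.0000 30.5000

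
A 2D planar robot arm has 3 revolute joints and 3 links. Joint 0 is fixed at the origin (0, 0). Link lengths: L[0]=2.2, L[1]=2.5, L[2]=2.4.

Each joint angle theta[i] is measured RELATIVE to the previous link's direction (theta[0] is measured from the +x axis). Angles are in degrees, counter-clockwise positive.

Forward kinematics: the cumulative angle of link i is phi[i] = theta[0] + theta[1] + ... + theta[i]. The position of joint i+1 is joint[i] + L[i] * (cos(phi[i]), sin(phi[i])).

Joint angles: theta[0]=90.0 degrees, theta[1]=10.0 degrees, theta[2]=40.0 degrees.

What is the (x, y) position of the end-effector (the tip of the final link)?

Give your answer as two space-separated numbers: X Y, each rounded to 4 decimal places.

joint[0] = (0.0000, 0.0000)  (base)
link 0: phi[0] = 90 = 90 deg
  cos(90 deg) = 0.0000, sin(90 deg) = 1.0000
  joint[1] = (0.0000, 0.0000) + 2.2 * (0.0000, 1.0000) = (0.0000 + 0.0000, 0.0000 + 2.2000) = (0.0000, 2.2000)
link 1: phi[1] = 90 + 10 = 100 deg
  cos(100 deg) = -0.1736, sin(100 deg) = 0.9848
  joint[2] = (0.0000, 2.2000) + 2.5 * (-0.1736, 0.9848) = (0.0000 + -0.4341, 2.2000 + 2.4620) = (-0.4341, 4.6620)
link 2: phi[2] = 90 + 10 + 40 = 140 deg
  cos(140 deg) = -0.7660, sin(140 deg) = 0.6428
  joint[3] = (-0.4341, 4.6620) + 2.4 * (-0.7660, 0.6428) = (-0.4341 + -1.8385, 4.6620 + 1.5427) = (-2.2726, 6.2047)
End effector: (-2.2726, 6.2047)

Answer: -2.2726 6.2047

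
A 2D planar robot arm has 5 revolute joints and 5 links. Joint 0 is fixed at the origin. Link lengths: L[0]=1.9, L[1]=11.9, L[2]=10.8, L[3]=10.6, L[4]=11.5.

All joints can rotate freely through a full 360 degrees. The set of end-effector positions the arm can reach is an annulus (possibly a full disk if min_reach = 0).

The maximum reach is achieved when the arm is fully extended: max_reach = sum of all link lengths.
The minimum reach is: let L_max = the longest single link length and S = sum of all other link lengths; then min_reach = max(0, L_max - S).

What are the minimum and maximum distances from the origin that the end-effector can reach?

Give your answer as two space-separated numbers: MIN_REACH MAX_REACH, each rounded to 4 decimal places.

Link lengths: [1.9, 11.9, 10.8, 10.6, 11.5]
max_reach = 1.9 + 11.9 + 10.8 + 10.6 + 11.5 = 46.7
L_max = max([1.9, 11.9, 10.8, 10.6, 11.5]) = 11.9
S (sum of others) = 46.7 - 11.9 = 34.8
min_reach = max(0, 11.9 - 34.8) = max(0, -22.9) = 0

Answer: 0.0000 46.7000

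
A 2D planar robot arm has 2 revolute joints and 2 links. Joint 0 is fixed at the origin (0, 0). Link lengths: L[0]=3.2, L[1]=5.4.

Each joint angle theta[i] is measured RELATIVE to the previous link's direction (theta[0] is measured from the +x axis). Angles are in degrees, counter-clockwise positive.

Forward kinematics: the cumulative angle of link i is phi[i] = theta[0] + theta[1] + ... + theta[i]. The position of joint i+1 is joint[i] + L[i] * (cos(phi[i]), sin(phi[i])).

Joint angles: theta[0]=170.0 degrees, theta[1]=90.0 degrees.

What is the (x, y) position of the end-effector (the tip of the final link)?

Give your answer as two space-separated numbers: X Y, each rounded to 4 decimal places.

Answer: -4.0891 -4.7623

Derivation:
joint[0] = (0.0000, 0.0000)  (base)
link 0: phi[0] = 170 = 170 deg
  cos(170 deg) = -0.9848, sin(170 deg) = 0.1736
  joint[1] = (0.0000, 0.0000) + 3.2 * (-0.9848, 0.1736) = (0.0000 + -3.1514, 0.0000 + 0.5557) = (-3.1514, 0.5557)
link 1: phi[1] = 170 + 90 = 260 deg
  cos(260 deg) = -0.1736, sin(260 deg) = -0.9848
  joint[2] = (-3.1514, 0.5557) + 5.4 * (-0.1736, -0.9848) = (-3.1514 + -0.9377, 0.5557 + -5.3180) = (-4.0891, -4.7623)
End effector: (-4.0891, -4.7623)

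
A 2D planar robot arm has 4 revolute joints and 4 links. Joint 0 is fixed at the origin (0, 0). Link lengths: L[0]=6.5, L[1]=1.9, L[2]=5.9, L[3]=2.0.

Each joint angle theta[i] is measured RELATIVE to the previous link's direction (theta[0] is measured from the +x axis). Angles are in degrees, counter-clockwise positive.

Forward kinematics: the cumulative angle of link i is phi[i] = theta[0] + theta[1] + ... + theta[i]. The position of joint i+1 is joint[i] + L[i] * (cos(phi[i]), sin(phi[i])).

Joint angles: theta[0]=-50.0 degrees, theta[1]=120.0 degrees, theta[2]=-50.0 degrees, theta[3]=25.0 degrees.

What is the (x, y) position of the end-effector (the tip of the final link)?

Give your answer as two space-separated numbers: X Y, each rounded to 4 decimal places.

joint[0] = (0.0000, 0.0000)  (base)
link 0: phi[0] = -50 = -50 deg
  cos(-50 deg) = 0.6428, sin(-50 deg) = -0.7660
  joint[1] = (0.0000, 0.0000) + 6.5 * (0.6428, -0.7660) = (0.0000 + 4.1781, 0.0000 + -4.9793) = (4.1781, -4.9793)
link 1: phi[1] = -50 + 120 = 70 deg
  cos(70 deg) = 0.3420, sin(70 deg) = 0.9397
  joint[2] = (4.1781, -4.9793) + 1.9 * (0.3420, 0.9397) = (4.1781 + 0.6498, -4.9793 + 1.7854) = (4.8280, -3.1939)
link 2: phi[2] = -50 + 120 + -50 = 20 deg
  cos(20 deg) = 0.9397, sin(20 deg) = 0.3420
  joint[3] = (4.8280, -3.1939) + 5.9 * (0.9397, 0.3420) = (4.8280 + 5.5442, -3.1939 + 2.0179) = (10.3721, -1.1760)
link 3: phi[3] = -50 + 120 + -50 + 25 = 45 deg
  cos(45 deg) = 0.7071, sin(45 deg) = 0.7071
  joint[4] = (10.3721, -1.1760) + 2 * (0.7071, 0.7071) = (10.3721 + 1.4142, -1.1760 + 1.4142) = (11.7864, 0.2383)
End effector: (11.7864, 0.2383)

Answer: 11.7864 0.2383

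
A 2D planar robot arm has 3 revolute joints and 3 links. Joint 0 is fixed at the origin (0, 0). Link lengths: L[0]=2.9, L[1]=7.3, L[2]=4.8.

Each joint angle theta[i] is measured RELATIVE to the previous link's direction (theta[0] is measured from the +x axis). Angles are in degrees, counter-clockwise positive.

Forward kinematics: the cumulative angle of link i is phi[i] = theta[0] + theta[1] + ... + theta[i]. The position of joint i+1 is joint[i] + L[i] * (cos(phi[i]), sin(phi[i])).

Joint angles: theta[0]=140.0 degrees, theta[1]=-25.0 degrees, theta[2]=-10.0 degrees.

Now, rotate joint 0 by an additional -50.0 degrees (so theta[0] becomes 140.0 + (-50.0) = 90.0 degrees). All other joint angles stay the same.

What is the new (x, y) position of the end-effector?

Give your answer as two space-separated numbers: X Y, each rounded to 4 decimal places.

Answer: 5.8383 13.4480

Derivation:
joint[0] = (0.0000, 0.0000)  (base)
link 0: phi[0] = 90 = 90 deg
  cos(90 deg) = 0.0000, sin(90 deg) = 1.0000
  joint[1] = (0.0000, 0.0000) + 2.9 * (0.0000, 1.0000) = (0.0000 + 0.0000, 0.0000 + 2.9000) = (0.0000, 2.9000)
link 1: phi[1] = 90 + -25 = 65 deg
  cos(65 deg) = 0.4226, sin(65 deg) = 0.9063
  joint[2] = (0.0000, 2.9000) + 7.3 * (0.4226, 0.9063) = (0.0000 + 3.0851, 2.9000 + 6.6160) = (3.0851, 9.5160)
link 2: phi[2] = 90 + -25 + -10 = 55 deg
  cos(55 deg) = 0.5736, sin(55 deg) = 0.8192
  joint[3] = (3.0851, 9.5160) + 4.8 * (0.5736, 0.8192) = (3.0851 + 2.7532, 9.5160 + 3.9319) = (5.8383, 13.4480)
End effector: (5.8383, 13.4480)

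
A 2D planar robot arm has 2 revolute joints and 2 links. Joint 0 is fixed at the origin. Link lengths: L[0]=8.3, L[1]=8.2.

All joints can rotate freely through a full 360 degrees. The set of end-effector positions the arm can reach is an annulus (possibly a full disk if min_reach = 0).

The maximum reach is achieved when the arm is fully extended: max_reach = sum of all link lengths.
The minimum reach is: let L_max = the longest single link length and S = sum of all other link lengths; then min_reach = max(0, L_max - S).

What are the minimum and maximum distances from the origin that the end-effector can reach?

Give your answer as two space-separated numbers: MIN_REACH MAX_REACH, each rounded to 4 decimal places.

Link lengths: [8.3, 8.2]
max_reach = 8.3 + 8.2 = 16.5
L_max = max([8.3, 8.2]) = 8.3
S (sum of others) = 16.5 - 8.3 = 8.2
min_reach = max(0, 8.3 - 8.2) = max(0, 0.1) = 0.1

Answer: 0.1000 16.5000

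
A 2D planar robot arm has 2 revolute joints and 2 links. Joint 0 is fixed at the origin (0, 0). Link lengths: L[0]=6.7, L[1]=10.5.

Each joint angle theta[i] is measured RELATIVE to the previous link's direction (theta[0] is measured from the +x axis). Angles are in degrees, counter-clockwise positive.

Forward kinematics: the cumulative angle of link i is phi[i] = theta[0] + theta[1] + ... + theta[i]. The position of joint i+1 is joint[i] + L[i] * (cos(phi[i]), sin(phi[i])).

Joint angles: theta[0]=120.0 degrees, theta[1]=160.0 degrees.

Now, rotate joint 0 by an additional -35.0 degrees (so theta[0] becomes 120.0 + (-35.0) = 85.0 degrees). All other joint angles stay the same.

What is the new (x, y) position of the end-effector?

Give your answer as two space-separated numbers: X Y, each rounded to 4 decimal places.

joint[0] = (0.0000, 0.0000)  (base)
link 0: phi[0] = 85 = 85 deg
  cos(85 deg) = 0.0872, sin(85 deg) = 0.9962
  joint[1] = (0.0000, 0.0000) + 6.7 * (0.0872, 0.9962) = (0.0000 + 0.5839, 0.0000 + 6.6745) = (0.5839, 6.6745)
link 1: phi[1] = 85 + 160 = 245 deg
  cos(245 deg) = -0.4226, sin(245 deg) = -0.9063
  joint[2] = (0.5839, 6.6745) + 10.5 * (-0.4226, -0.9063) = (0.5839 + -4.4375, 6.6745 + -9.5162) = (-3.8535, -2.8417)
End effector: (-3.8535, -2.8417)

Answer: -3.8535 -2.8417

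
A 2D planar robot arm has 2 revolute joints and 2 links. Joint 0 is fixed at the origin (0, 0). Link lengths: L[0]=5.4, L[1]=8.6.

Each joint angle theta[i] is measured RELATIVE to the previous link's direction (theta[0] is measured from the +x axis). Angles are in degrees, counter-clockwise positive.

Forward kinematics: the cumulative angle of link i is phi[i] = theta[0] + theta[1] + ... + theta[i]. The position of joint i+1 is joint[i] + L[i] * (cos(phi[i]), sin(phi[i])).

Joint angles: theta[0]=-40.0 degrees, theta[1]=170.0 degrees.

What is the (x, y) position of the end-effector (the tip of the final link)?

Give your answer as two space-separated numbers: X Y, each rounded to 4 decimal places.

joint[0] = (0.0000, 0.0000)  (base)
link 0: phi[0] = -40 = -40 deg
  cos(-40 deg) = 0.7660, sin(-40 deg) = -0.6428
  joint[1] = (0.0000, 0.0000) + 5.4 * (0.7660, -0.6428) = (0.0000 + 4.1366, 0.0000 + -3.4711) = (4.1366, -3.4711)
link 1: phi[1] = -40 + 170 = 130 deg
  cos(130 deg) = -0.6428, sin(130 deg) = 0.7660
  joint[2] = (4.1366, -3.4711) + 8.6 * (-0.6428, 0.7660) = (4.1366 + -5.5280, -3.4711 + 6.5880) = (-1.3913, 3.1169)
End effector: (-1.3913, 3.1169)

Answer: -1.3913 3.1169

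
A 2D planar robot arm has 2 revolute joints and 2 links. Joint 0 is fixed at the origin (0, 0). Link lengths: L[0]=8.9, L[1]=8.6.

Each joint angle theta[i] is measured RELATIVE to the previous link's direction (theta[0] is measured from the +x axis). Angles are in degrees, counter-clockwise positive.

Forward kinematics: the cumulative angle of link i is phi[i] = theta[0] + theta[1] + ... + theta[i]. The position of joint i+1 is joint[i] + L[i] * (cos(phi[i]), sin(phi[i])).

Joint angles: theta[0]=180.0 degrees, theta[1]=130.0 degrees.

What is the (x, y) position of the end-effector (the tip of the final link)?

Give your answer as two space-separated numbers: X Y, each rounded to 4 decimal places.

Answer: -3.3720 -6.5880

Derivation:
joint[0] = (0.0000, 0.0000)  (base)
link 0: phi[0] = 180 = 180 deg
  cos(180 deg) = -1.0000, sin(180 deg) = 0.0000
  joint[1] = (0.0000, 0.0000) + 8.9 * (-1.0000, 0.0000) = (0.0000 + -8.9000, 0.0000 + 0.0000) = (-8.9000, 0.0000)
link 1: phi[1] = 180 + 130 = 310 deg
  cos(310 deg) = 0.6428, sin(310 deg) = -0.7660
  joint[2] = (-8.9000, 0.0000) + 8.6 * (0.6428, -0.7660) = (-8.9000 + 5.5280, 0.0000 + -6.5880) = (-3.3720, -6.5880)
End effector: (-3.3720, -6.5880)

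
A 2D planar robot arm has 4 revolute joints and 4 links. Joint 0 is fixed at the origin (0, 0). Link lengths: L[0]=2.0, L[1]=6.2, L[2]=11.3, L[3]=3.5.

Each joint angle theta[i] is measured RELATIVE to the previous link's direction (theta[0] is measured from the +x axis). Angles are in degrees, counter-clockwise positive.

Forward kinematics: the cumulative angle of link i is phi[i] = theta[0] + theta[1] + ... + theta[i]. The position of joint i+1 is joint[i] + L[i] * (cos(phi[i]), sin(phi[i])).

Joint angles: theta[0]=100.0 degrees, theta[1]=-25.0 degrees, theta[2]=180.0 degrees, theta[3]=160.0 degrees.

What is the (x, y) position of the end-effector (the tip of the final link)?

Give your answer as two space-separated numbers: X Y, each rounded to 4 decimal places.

joint[0] = (0.0000, 0.0000)  (base)
link 0: phi[0] = 100 = 100 deg
  cos(100 deg) = -0.1736, sin(100 deg) = 0.9848
  joint[1] = (0.0000, 0.0000) + 2 * (-0.1736, 0.9848) = (0.0000 + -0.3473, 0.0000 + 1.9696) = (-0.3473, 1.9696)
link 1: phi[1] = 100 + -25 = 75 deg
  cos(75 deg) = 0.2588, sin(75 deg) = 0.9659
  joint[2] = (-0.3473, 1.9696) + 6.2 * (0.2588, 0.9659) = (-0.3473 + 1.6047, 1.9696 + 5.9887) = (1.2574, 7.9584)
link 2: phi[2] = 100 + -25 + 180 = 255 deg
  cos(255 deg) = -0.2588, sin(255 deg) = -0.9659
  joint[3] = (1.2574, 7.9584) + 11.3 * (-0.2588, -0.9659) = (1.2574 + -2.9247, 7.9584 + -10.9150) = (-1.6673, -2.9566)
link 3: phi[3] = 100 + -25 + 180 + 160 = 415 deg
  cos(415 deg) = 0.5736, sin(415 deg) = 0.8192
  joint[4] = (-1.6673, -2.9566) + 3.5 * (0.5736, 0.8192) = (-1.6673 + 2.0075, -2.9566 + 2.8670) = (0.3402, -0.0896)
End effector: (0.3402, -0.0896)

Answer: 0.3402 -0.0896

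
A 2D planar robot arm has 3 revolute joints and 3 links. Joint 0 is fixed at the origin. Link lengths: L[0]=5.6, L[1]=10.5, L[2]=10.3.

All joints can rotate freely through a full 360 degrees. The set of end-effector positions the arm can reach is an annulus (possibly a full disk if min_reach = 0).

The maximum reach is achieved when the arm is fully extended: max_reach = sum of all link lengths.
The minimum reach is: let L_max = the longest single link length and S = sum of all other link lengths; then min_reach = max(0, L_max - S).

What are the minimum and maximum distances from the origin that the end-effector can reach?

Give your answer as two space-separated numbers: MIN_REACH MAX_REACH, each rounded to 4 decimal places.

Link lengths: [5.6, 10.5, 10.3]
max_reach = 5.6 + 10.5 + 10.3 = 26.4
L_max = max([5.6, 10.5, 10.3]) = 10.5
S (sum of others) = 26.4 - 10.5 = 15.9
min_reach = max(0, 10.5 - 15.9) = max(0, -5.4) = 0

Answer: 0.0000 26.4000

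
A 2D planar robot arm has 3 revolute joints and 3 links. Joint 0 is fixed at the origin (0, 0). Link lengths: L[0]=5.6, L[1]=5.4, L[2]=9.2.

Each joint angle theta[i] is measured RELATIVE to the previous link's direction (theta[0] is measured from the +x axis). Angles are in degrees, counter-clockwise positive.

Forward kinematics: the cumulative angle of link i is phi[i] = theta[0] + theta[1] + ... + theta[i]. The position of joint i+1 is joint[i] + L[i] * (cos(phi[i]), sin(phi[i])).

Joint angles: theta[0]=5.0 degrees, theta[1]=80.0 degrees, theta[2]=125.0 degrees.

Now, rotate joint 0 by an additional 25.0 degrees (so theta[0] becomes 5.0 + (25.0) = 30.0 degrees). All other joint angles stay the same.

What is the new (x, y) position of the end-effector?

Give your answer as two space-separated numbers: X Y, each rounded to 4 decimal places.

Answer: -2.2741 0.3381

Derivation:
joint[0] = (0.0000, 0.0000)  (base)
link 0: phi[0] = 30 = 30 deg
  cos(30 deg) = 0.8660, sin(30 deg) = 0.5000
  joint[1] = (0.0000, 0.0000) + 5.6 * (0.8660, 0.5000) = (0.0000 + 4.8497, 0.0000 + 2.8000) = (4.8497, 2.8000)
link 1: phi[1] = 30 + 80 = 110 deg
  cos(110 deg) = -0.3420, sin(110 deg) = 0.9397
  joint[2] = (4.8497, 2.8000) + 5.4 * (-0.3420, 0.9397) = (4.8497 + -1.8469, 2.8000 + 5.0743) = (3.0028, 7.8743)
link 2: phi[2] = 30 + 80 + 125 = 235 deg
  cos(235 deg) = -0.5736, sin(235 deg) = -0.8192
  joint[3] = (3.0028, 7.8743) + 9.2 * (-0.5736, -0.8192) = (3.0028 + -5.2769, 7.8743 + -7.5362) = (-2.2741, 0.3381)
End effector: (-2.2741, 0.3381)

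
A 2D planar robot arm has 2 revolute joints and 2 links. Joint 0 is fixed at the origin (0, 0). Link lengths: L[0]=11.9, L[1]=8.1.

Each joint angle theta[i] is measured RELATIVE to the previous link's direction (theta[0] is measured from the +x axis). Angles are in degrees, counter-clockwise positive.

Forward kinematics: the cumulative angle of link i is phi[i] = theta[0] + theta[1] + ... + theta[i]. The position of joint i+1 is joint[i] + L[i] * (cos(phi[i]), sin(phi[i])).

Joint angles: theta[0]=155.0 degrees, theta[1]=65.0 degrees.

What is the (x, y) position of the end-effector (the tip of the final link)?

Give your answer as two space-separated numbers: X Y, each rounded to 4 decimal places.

Answer: -16.9900 -0.1774

Derivation:
joint[0] = (0.0000, 0.0000)  (base)
link 0: phi[0] = 155 = 155 deg
  cos(155 deg) = -0.9063, sin(155 deg) = 0.4226
  joint[1] = (0.0000, 0.0000) + 11.9 * (-0.9063, 0.4226) = (0.0000 + -10.7851, 0.0000 + 5.0292) = (-10.7851, 5.0292)
link 1: phi[1] = 155 + 65 = 220 deg
  cos(220 deg) = -0.7660, sin(220 deg) = -0.6428
  joint[2] = (-10.7851, 5.0292) + 8.1 * (-0.7660, -0.6428) = (-10.7851 + -6.2050, 5.0292 + -5.2066) = (-16.9900, -0.1774)
End effector: (-16.9900, -0.1774)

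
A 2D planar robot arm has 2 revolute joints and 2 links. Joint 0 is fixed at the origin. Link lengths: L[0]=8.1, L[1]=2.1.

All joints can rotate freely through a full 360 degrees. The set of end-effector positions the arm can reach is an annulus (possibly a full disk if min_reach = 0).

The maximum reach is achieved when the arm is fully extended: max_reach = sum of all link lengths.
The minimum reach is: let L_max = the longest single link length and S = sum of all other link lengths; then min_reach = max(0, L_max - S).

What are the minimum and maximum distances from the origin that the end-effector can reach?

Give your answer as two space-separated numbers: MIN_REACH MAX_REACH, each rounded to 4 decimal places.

Link lengths: [8.1, 2.1]
max_reach = 8.1 + 2.1 = 10.2
L_max = max([8.1, 2.1]) = 8.1
S (sum of others) = 10.2 - 8.1 = 2.1
min_reach = max(0, 8.1 - 2.1) = max(0, 6) = 6

Answer: 6.0000 10.2000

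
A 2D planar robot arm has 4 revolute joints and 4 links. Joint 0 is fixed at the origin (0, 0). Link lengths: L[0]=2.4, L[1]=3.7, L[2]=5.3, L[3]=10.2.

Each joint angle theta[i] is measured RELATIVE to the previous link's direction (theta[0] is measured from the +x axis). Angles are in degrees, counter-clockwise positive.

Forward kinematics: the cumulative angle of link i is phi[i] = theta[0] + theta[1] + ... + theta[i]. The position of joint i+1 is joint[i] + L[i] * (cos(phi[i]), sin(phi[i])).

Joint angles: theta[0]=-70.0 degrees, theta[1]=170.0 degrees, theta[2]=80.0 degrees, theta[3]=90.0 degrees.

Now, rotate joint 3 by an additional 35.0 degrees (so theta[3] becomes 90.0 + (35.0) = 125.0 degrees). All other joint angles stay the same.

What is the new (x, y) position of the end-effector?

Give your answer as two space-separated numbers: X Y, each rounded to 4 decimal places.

Answer: 0.7288 -6.9668

Derivation:
joint[0] = (0.0000, 0.0000)  (base)
link 0: phi[0] = -70 = -70 deg
  cos(-70 deg) = 0.3420, sin(-70 deg) = -0.9397
  joint[1] = (0.0000, 0.0000) + 2.4 * (0.3420, -0.9397) = (0.0000 + 0.8208, 0.0000 + -2.2553) = (0.8208, -2.2553)
link 1: phi[1] = -70 + 170 = 100 deg
  cos(100 deg) = -0.1736, sin(100 deg) = 0.9848
  joint[2] = (0.8208, -2.2553) + 3.7 * (-0.1736, 0.9848) = (0.8208 + -0.6425, -2.2553 + 3.6438) = (0.1784, 1.3885)
link 2: phi[2] = -70 + 170 + 80 = 180 deg
  cos(180 deg) = -1.0000, sin(180 deg) = 0.0000
  joint[3] = (0.1784, 1.3885) + 5.3 * (-1.0000, 0.0000) = (0.1784 + -5.3000, 1.3885 + 0.0000) = (-5.1216, 1.3885)
link 3: phi[3] = -70 + 170 + 80 + 125 = 305 deg
  cos(305 deg) = 0.5736, sin(305 deg) = -0.8192
  joint[4] = (-5.1216, 1.3885) + 10.2 * (0.5736, -0.8192) = (-5.1216 + 5.8505, 1.3885 + -8.3554) = (0.7288, -6.9668)
End effector: (0.7288, -6.9668)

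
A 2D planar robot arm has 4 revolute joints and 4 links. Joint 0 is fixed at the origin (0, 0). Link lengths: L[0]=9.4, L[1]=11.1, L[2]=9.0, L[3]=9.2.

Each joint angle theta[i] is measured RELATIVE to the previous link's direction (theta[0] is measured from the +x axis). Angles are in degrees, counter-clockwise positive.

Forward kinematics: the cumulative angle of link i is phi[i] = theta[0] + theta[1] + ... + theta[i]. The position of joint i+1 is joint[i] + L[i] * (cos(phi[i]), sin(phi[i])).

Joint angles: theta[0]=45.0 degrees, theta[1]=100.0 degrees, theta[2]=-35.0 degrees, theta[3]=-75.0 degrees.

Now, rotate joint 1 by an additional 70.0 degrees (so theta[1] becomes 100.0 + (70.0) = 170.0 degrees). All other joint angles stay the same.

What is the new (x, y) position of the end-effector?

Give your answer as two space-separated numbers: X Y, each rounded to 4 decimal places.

Answer: -13.8269 9.1666

Derivation:
joint[0] = (0.0000, 0.0000)  (base)
link 0: phi[0] = 45 = 45 deg
  cos(45 deg) = 0.7071, sin(45 deg) = 0.7071
  joint[1] = (0.0000, 0.0000) + 9.4 * (0.7071, 0.7071) = (0.0000 + 6.6468, 0.0000 + 6.6468) = (6.6468, 6.6468)
link 1: phi[1] = 45 + 170 = 215 deg
  cos(215 deg) = -0.8192, sin(215 deg) = -0.5736
  joint[2] = (6.6468, 6.6468) + 11.1 * (-0.8192, -0.5736) = (6.6468 + -9.0926, 6.6468 + -6.3667) = (-2.4458, 0.2801)
link 2: phi[2] = 45 + 170 + -35 = 180 deg
  cos(180 deg) = -1.0000, sin(180 deg) = 0.0000
  joint[3] = (-2.4458, 0.2801) + 9 * (-1.0000, 0.0000) = (-2.4458 + -9.0000, 0.2801 + 0.0000) = (-11.4458, 0.2801)
link 3: phi[3] = 45 + 170 + -35 + -75 = 105 deg
  cos(105 deg) = -0.2588, sin(105 deg) = 0.9659
  joint[4] = (-11.4458, 0.2801) + 9.2 * (-0.2588, 0.9659) = (-11.4458 + -2.3811, 0.2801 + 8.8865) = (-13.8269, 9.1666)
End effector: (-13.8269, 9.1666)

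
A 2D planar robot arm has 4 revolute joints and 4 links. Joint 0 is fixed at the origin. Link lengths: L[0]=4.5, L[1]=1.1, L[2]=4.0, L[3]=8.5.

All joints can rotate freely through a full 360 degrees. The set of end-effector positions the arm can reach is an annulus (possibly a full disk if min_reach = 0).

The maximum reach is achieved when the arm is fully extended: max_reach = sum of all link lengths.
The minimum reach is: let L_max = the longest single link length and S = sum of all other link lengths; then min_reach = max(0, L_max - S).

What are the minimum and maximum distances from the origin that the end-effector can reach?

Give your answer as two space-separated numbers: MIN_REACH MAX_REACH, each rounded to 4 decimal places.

Answer: 0.0000 18.1000

Derivation:
Link lengths: [4.5, 1.1, 4.0, 8.5]
max_reach = 4.5 + 1.1 + 4 + 8.5 = 18.1
L_max = max([4.5, 1.1, 4.0, 8.5]) = 8.5
S (sum of others) = 18.1 - 8.5 = 9.6
min_reach = max(0, 8.5 - 9.6) = max(0, -1.1) = 0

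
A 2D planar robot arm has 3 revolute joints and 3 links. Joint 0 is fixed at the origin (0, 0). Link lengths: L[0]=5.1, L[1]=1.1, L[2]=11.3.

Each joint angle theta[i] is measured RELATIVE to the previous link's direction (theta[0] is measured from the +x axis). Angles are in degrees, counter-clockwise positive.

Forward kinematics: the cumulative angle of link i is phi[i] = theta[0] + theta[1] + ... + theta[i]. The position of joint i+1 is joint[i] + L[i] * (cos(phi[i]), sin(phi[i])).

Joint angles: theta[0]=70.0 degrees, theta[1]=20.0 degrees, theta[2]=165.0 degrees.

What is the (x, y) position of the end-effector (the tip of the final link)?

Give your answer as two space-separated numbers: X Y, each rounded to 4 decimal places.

joint[0] = (0.0000, 0.0000)  (base)
link 0: phi[0] = 70 = 70 deg
  cos(70 deg) = 0.3420, sin(70 deg) = 0.9397
  joint[1] = (0.0000, 0.0000) + 5.1 * (0.3420, 0.9397) = (0.0000 + 1.7443, 0.0000 + 4.7924) = (1.7443, 4.7924)
link 1: phi[1] = 70 + 20 = 90 deg
  cos(90 deg) = 0.0000, sin(90 deg) = 1.0000
  joint[2] = (1.7443, 4.7924) + 1.1 * (0.0000, 1.0000) = (1.7443 + 0.0000, 4.7924 + 1.1000) = (1.7443, 5.8924)
link 2: phi[2] = 70 + 20 + 165 = 255 deg
  cos(255 deg) = -0.2588, sin(255 deg) = -0.9659
  joint[3] = (1.7443, 5.8924) + 11.3 * (-0.2588, -0.9659) = (1.7443 + -2.9247, 5.8924 + -10.9150) = (-1.1804, -5.0225)
End effector: (-1.1804, -5.0225)

Answer: -1.1804 -5.0225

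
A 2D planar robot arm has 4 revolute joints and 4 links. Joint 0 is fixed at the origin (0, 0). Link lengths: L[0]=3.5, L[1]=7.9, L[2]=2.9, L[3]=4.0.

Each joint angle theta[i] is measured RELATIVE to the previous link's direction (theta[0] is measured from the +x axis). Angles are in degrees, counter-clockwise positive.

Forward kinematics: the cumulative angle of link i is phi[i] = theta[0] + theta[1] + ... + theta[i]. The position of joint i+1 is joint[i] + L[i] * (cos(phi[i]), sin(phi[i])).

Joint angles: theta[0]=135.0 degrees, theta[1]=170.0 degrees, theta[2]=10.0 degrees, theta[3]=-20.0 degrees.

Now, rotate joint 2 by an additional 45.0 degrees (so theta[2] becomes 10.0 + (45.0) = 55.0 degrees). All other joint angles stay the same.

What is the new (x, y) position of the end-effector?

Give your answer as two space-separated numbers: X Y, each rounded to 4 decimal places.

joint[0] = (0.0000, 0.0000)  (base)
link 0: phi[0] = 135 = 135 deg
  cos(135 deg) = -0.7071, sin(135 deg) = 0.7071
  joint[1] = (0.0000, 0.0000) + 3.5 * (-0.7071, 0.7071) = (0.0000 + -2.4749, 0.0000 + 2.4749) = (-2.4749, 2.4749)
link 1: phi[1] = 135 + 170 = 305 deg
  cos(305 deg) = 0.5736, sin(305 deg) = -0.8192
  joint[2] = (-2.4749, 2.4749) + 7.9 * (0.5736, -0.8192) = (-2.4749 + 4.5313, 2.4749 + -6.4713) = (2.0564, -3.9964)
link 2: phi[2] = 135 + 170 + 55 = 360 deg
  cos(360 deg) = 1.0000, sin(360 deg) = -0.0000
  joint[3] = (2.0564, -3.9964) + 2.9 * (1.0000, -0.0000) = (2.0564 + 2.9000, -3.9964 + -0.0000) = (4.9564, -3.9964)
link 3: phi[3] = 135 + 170 + 55 + -20 = 340 deg
  cos(340 deg) = 0.9397, sin(340 deg) = -0.3420
  joint[4] = (4.9564, -3.9964) + 4 * (0.9397, -0.3420) = (4.9564 + 3.7588, -3.9964 + -1.3681) = (8.7152, -5.3645)
End effector: (8.7152, -5.3645)

Answer: 8.7152 -5.3645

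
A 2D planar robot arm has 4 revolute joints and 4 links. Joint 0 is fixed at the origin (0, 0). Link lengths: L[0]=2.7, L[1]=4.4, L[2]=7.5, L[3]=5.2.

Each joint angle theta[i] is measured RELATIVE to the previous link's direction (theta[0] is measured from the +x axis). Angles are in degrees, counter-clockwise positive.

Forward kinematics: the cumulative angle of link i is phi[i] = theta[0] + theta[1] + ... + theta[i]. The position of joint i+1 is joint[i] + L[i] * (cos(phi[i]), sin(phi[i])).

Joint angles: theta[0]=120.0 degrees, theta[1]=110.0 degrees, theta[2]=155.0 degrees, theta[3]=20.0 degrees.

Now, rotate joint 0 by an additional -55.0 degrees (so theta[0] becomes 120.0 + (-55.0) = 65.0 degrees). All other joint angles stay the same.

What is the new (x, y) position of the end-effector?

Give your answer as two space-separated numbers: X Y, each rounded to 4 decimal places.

Answer: 8.3740 -1.8225

Derivation:
joint[0] = (0.0000, 0.0000)  (base)
link 0: phi[0] = 65 = 65 deg
  cos(65 deg) = 0.4226, sin(65 deg) = 0.9063
  joint[1] = (0.0000, 0.0000) + 2.7 * (0.4226, 0.9063) = (0.0000 + 1.1411, 0.0000 + 2.4470) = (1.1411, 2.4470)
link 1: phi[1] = 65 + 110 = 175 deg
  cos(175 deg) = -0.9962, sin(175 deg) = 0.0872
  joint[2] = (1.1411, 2.4470) + 4.4 * (-0.9962, 0.0872) = (1.1411 + -4.3833, 2.4470 + 0.3835) = (-3.2422, 2.8305)
link 2: phi[2] = 65 + 110 + 155 = 330 deg
  cos(330 deg) = 0.8660, sin(330 deg) = -0.5000
  joint[3] = (-3.2422, 2.8305) + 7.5 * (0.8660, -0.5000) = (-3.2422 + 6.4952, 2.8305 + -3.7500) = (3.2530, -0.9195)
link 3: phi[3] = 65 + 110 + 155 + 20 = 350 deg
  cos(350 deg) = 0.9848, sin(350 deg) = -0.1736
  joint[4] = (3.2530, -0.9195) + 5.2 * (0.9848, -0.1736) = (3.2530 + 5.1210, -0.9195 + -0.9030) = (8.3740, -1.8225)
End effector: (8.3740, -1.8225)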